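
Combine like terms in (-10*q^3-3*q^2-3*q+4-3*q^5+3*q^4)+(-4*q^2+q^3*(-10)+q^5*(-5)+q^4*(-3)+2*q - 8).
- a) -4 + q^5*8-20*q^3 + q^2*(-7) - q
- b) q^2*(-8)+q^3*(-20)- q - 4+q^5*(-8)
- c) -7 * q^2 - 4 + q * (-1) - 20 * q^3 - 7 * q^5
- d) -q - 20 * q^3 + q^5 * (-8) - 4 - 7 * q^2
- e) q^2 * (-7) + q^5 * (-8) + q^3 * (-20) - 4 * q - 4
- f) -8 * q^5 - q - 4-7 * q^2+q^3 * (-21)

Adding the polynomials and combining like terms:
(-10*q^3 - 3*q^2 - 3*q + 4 - 3*q^5 + 3*q^4) + (-4*q^2 + q^3*(-10) + q^5*(-5) + q^4*(-3) + 2*q - 8)
= -q - 20 * q^3 + q^5 * (-8) - 4 - 7 * q^2
d) -q - 20 * q^3 + q^5 * (-8) - 4 - 7 * q^2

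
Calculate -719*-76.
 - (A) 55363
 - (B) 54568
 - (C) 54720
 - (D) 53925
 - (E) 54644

-719 * -76 = 54644
E) 54644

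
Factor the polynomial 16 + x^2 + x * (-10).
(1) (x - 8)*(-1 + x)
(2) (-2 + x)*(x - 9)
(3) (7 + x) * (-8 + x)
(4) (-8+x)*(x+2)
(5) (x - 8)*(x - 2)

We need to factor 16 + x^2 + x * (-10).
The factored form is (x - 8)*(x - 2).
5) (x - 8)*(x - 2)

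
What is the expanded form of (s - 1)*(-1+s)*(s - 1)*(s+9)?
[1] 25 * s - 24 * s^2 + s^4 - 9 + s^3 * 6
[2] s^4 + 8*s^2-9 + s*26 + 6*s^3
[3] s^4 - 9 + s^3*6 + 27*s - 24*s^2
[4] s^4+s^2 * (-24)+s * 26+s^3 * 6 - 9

Expanding (s - 1)*(-1+s)*(s - 1)*(s+9):
= s^4+s^2 * (-24)+s * 26+s^3 * 6 - 9
4) s^4+s^2 * (-24)+s * 26+s^3 * 6 - 9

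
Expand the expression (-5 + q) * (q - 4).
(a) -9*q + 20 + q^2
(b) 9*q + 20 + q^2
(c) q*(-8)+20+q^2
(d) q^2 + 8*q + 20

Expanding (-5 + q) * (q - 4):
= -9*q + 20 + q^2
a) -9*q + 20 + q^2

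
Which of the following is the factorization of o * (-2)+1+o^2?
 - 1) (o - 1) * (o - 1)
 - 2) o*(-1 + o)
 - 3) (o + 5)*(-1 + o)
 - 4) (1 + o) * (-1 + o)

We need to factor o * (-2)+1+o^2.
The factored form is (o - 1) * (o - 1).
1) (o - 1) * (o - 1)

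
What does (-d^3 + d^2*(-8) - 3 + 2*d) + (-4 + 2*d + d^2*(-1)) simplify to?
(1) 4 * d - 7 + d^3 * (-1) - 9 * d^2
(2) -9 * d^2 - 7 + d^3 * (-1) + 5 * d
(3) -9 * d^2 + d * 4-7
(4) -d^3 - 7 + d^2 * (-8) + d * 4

Adding the polynomials and combining like terms:
(-d^3 + d^2*(-8) - 3 + 2*d) + (-4 + 2*d + d^2*(-1))
= 4 * d - 7 + d^3 * (-1) - 9 * d^2
1) 4 * d - 7 + d^3 * (-1) - 9 * d^2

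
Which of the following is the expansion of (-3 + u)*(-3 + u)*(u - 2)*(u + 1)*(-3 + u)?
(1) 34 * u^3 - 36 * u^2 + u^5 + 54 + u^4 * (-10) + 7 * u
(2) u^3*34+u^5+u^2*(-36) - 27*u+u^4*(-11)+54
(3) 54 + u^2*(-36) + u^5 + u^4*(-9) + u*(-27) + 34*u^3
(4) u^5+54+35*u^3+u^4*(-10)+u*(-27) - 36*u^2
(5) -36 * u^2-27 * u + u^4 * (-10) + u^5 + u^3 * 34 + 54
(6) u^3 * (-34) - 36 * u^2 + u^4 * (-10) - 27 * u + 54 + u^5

Expanding (-3 + u)*(-3 + u)*(u - 2)*(u + 1)*(-3 + u):
= -36 * u^2-27 * u + u^4 * (-10) + u^5 + u^3 * 34 + 54
5) -36 * u^2-27 * u + u^4 * (-10) + u^5 + u^3 * 34 + 54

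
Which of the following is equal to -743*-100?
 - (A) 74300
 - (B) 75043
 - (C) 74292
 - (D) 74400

-743 * -100 = 74300
A) 74300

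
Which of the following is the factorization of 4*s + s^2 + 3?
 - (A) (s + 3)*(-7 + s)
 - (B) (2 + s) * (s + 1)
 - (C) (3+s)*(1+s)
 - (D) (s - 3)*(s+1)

We need to factor 4*s + s^2 + 3.
The factored form is (3+s)*(1+s).
C) (3+s)*(1+s)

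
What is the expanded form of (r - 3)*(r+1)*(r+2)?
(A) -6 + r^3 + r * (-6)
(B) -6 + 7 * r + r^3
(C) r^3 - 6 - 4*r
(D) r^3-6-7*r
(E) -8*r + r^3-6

Expanding (r - 3)*(r+1)*(r+2):
= r^3-6-7*r
D) r^3-6-7*r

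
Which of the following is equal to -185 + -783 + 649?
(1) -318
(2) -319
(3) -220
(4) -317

First: -185 + -783 = -968
Then: -968 + 649 = -319
2) -319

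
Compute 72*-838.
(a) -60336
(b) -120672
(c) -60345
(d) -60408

72 * -838 = -60336
a) -60336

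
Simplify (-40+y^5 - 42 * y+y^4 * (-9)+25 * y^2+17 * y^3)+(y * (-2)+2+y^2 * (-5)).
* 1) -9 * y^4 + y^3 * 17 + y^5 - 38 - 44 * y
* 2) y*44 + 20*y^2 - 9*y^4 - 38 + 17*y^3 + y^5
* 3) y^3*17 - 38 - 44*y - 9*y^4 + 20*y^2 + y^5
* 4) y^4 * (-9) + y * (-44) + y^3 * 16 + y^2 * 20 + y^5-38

Adding the polynomials and combining like terms:
(-40 + y^5 - 42*y + y^4*(-9) + 25*y^2 + 17*y^3) + (y*(-2) + 2 + y^2*(-5))
= y^3*17 - 38 - 44*y - 9*y^4 + 20*y^2 + y^5
3) y^3*17 - 38 - 44*y - 9*y^4 + 20*y^2 + y^5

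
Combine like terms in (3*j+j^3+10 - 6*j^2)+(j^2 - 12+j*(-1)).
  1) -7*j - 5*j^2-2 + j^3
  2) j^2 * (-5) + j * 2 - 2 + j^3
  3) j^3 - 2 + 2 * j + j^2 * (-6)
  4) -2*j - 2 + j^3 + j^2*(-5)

Adding the polynomials and combining like terms:
(3*j + j^3 + 10 - 6*j^2) + (j^2 - 12 + j*(-1))
= j^2 * (-5) + j * 2 - 2 + j^3
2) j^2 * (-5) + j * 2 - 2 + j^3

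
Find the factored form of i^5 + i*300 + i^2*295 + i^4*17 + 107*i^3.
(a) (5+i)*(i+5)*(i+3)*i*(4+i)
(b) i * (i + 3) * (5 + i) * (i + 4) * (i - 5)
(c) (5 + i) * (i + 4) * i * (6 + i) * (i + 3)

We need to factor i^5 + i*300 + i^2*295 + i^4*17 + 107*i^3.
The factored form is (5+i)*(i+5)*(i+3)*i*(4+i).
a) (5+i)*(i+5)*(i+3)*i*(4+i)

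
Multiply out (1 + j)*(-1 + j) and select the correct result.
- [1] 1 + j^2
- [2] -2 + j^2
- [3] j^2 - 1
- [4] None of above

Expanding (1 + j)*(-1 + j):
= j^2 - 1
3) j^2 - 1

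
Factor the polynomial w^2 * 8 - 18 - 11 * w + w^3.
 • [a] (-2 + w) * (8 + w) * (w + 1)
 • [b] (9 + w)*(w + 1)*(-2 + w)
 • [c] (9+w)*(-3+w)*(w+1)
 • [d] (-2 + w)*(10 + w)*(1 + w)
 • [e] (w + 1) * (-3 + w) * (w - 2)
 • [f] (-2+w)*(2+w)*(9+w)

We need to factor w^2 * 8 - 18 - 11 * w + w^3.
The factored form is (9 + w)*(w + 1)*(-2 + w).
b) (9 + w)*(w + 1)*(-2 + w)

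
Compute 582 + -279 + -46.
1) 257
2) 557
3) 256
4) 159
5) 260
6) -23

First: 582 + -279 = 303
Then: 303 + -46 = 257
1) 257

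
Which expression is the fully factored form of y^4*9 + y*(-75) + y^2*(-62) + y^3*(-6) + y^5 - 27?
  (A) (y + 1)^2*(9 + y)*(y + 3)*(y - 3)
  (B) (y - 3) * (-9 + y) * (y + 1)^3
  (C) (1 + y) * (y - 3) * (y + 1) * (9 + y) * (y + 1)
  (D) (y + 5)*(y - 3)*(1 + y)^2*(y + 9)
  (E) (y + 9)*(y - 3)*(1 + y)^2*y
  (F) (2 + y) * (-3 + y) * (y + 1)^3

We need to factor y^4*9 + y*(-75) + y^2*(-62) + y^3*(-6) + y^5 - 27.
The factored form is (1 + y) * (y - 3) * (y + 1) * (9 + y) * (y + 1).
C) (1 + y) * (y - 3) * (y + 1) * (9 + y) * (y + 1)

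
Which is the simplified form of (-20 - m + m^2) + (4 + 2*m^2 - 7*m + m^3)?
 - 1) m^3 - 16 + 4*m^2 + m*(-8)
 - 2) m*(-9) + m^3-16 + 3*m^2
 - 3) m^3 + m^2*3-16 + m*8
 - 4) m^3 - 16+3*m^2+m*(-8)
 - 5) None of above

Adding the polynomials and combining like terms:
(-20 - m + m^2) + (4 + 2*m^2 - 7*m + m^3)
= m^3 - 16+3*m^2+m*(-8)
4) m^3 - 16+3*m^2+m*(-8)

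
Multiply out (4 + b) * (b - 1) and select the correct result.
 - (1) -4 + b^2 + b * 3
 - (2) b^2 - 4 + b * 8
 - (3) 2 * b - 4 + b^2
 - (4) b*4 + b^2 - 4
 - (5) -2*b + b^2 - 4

Expanding (4 + b) * (b - 1):
= -4 + b^2 + b * 3
1) -4 + b^2 + b * 3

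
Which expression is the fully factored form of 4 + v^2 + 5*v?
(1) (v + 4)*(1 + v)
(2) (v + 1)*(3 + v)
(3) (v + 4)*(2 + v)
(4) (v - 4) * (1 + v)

We need to factor 4 + v^2 + 5*v.
The factored form is (v + 4)*(1 + v).
1) (v + 4)*(1 + v)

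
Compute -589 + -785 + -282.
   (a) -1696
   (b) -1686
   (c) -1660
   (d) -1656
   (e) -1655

First: -589 + -785 = -1374
Then: -1374 + -282 = -1656
d) -1656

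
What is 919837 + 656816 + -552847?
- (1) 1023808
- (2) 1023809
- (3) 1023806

First: 919837 + 656816 = 1576653
Then: 1576653 + -552847 = 1023806
3) 1023806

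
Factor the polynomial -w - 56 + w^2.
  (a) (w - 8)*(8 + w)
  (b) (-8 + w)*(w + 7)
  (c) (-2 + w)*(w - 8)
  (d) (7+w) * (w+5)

We need to factor -w - 56 + w^2.
The factored form is (-8 + w)*(w + 7).
b) (-8 + w)*(w + 7)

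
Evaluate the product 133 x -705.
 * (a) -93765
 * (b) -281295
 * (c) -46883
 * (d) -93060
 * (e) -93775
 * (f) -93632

133 * -705 = -93765
a) -93765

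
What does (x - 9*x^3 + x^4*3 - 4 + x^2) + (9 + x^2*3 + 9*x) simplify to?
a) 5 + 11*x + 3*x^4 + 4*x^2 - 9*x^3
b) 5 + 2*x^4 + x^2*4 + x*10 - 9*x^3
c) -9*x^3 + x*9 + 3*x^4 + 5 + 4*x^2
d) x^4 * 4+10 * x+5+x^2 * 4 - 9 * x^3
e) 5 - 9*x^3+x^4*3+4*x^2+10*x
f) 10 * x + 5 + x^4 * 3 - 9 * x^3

Adding the polynomials and combining like terms:
(x - 9*x^3 + x^4*3 - 4 + x^2) + (9 + x^2*3 + 9*x)
= 5 - 9*x^3+x^4*3+4*x^2+10*x
e) 5 - 9*x^3+x^4*3+4*x^2+10*x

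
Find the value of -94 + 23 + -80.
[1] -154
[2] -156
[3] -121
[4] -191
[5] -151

First: -94 + 23 = -71
Then: -71 + -80 = -151
5) -151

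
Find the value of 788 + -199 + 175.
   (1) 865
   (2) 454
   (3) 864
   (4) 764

First: 788 + -199 = 589
Then: 589 + 175 = 764
4) 764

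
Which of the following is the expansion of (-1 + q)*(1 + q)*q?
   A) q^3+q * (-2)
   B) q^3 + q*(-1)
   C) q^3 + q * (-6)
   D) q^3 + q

Expanding (-1 + q)*(1 + q)*q:
= q^3 + q*(-1)
B) q^3 + q*(-1)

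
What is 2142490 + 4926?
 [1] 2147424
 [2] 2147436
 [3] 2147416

2142490 + 4926 = 2147416
3) 2147416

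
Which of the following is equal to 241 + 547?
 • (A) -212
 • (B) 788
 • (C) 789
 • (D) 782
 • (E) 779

241 + 547 = 788
B) 788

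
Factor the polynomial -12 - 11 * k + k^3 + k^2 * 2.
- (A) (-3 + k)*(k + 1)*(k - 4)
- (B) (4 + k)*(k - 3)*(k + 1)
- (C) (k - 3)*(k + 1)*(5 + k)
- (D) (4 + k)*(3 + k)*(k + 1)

We need to factor -12 - 11 * k + k^3 + k^2 * 2.
The factored form is (4 + k)*(k - 3)*(k + 1).
B) (4 + k)*(k - 3)*(k + 1)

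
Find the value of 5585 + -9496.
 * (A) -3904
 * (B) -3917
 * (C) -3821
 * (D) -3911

5585 + -9496 = -3911
D) -3911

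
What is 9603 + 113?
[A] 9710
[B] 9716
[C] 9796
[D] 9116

9603 + 113 = 9716
B) 9716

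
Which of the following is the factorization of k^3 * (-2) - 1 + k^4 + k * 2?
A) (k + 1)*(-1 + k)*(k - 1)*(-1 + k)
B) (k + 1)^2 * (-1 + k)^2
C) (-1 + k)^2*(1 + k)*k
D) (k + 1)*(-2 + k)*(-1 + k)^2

We need to factor k^3 * (-2) - 1 + k^4 + k * 2.
The factored form is (k + 1)*(-1 + k)*(k - 1)*(-1 + k).
A) (k + 1)*(-1 + k)*(k - 1)*(-1 + k)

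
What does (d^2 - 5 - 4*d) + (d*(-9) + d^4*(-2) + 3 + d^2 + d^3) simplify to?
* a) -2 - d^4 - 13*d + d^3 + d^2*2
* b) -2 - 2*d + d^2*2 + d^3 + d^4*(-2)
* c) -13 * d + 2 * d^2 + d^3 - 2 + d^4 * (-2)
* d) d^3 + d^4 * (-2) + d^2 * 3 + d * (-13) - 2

Adding the polynomials and combining like terms:
(d^2 - 5 - 4*d) + (d*(-9) + d^4*(-2) + 3 + d^2 + d^3)
= -13 * d + 2 * d^2 + d^3 - 2 + d^4 * (-2)
c) -13 * d + 2 * d^2 + d^3 - 2 + d^4 * (-2)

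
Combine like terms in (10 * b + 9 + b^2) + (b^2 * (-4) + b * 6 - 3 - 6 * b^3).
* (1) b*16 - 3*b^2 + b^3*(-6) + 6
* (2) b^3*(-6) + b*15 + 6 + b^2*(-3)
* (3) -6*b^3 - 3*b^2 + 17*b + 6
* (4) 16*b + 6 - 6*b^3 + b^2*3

Adding the polynomials and combining like terms:
(10*b + 9 + b^2) + (b^2*(-4) + b*6 - 3 - 6*b^3)
= b*16 - 3*b^2 + b^3*(-6) + 6
1) b*16 - 3*b^2 + b^3*(-6) + 6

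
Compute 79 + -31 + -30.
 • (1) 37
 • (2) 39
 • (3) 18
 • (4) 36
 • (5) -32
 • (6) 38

First: 79 + -31 = 48
Then: 48 + -30 = 18
3) 18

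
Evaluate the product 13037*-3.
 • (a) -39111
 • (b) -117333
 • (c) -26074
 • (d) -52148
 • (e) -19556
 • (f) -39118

13037 * -3 = -39111
a) -39111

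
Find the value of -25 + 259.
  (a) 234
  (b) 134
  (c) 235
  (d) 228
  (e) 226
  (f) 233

-25 + 259 = 234
a) 234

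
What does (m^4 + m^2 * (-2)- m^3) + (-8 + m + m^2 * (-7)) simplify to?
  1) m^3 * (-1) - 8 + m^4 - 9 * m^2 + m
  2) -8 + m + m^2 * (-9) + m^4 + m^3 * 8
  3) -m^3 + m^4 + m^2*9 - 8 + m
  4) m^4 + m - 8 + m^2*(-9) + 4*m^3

Adding the polynomials and combining like terms:
(m^4 + m^2*(-2) - m^3) + (-8 + m + m^2*(-7))
= m^3 * (-1) - 8 + m^4 - 9 * m^2 + m
1) m^3 * (-1) - 8 + m^4 - 9 * m^2 + m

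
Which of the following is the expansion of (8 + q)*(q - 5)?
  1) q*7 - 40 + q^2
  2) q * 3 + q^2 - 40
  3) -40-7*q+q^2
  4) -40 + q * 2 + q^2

Expanding (8 + q)*(q - 5):
= q * 3 + q^2 - 40
2) q * 3 + q^2 - 40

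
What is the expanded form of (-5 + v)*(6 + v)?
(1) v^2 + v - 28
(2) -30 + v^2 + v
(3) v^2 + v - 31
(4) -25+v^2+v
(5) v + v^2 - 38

Expanding (-5 + v)*(6 + v):
= -30 + v^2 + v
2) -30 + v^2 + v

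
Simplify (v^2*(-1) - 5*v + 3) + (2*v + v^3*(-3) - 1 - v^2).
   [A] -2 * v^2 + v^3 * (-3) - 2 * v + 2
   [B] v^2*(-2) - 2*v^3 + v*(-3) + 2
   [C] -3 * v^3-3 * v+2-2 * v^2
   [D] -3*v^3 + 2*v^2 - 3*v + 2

Adding the polynomials and combining like terms:
(v^2*(-1) - 5*v + 3) + (2*v + v^3*(-3) - 1 - v^2)
= -3 * v^3-3 * v+2-2 * v^2
C) -3 * v^3-3 * v+2-2 * v^2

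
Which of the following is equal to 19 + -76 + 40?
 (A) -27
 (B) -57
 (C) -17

First: 19 + -76 = -57
Then: -57 + 40 = -17
C) -17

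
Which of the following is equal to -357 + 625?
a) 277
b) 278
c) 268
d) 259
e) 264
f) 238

-357 + 625 = 268
c) 268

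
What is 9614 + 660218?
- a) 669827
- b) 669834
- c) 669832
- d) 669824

9614 + 660218 = 669832
c) 669832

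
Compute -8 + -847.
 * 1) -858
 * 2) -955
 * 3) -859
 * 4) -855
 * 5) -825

-8 + -847 = -855
4) -855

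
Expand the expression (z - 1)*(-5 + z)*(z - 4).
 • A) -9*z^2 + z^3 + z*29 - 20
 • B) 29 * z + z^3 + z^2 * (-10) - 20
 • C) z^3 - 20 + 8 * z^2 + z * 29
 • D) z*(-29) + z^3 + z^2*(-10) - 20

Expanding (z - 1)*(-5 + z)*(z - 4):
= 29 * z + z^3 + z^2 * (-10) - 20
B) 29 * z + z^3 + z^2 * (-10) - 20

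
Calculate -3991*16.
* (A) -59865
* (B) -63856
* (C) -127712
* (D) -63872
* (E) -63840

-3991 * 16 = -63856
B) -63856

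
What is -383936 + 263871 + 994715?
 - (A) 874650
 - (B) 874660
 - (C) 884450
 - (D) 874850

First: -383936 + 263871 = -120065
Then: -120065 + 994715 = 874650
A) 874650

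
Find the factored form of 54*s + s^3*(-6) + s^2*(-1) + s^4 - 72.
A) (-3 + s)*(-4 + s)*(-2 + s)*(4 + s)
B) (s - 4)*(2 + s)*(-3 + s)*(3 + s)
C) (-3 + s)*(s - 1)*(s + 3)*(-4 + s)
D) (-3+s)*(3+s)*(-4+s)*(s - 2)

We need to factor 54*s + s^3*(-6) + s^2*(-1) + s^4 - 72.
The factored form is (-3+s)*(3+s)*(-4+s)*(s - 2).
D) (-3+s)*(3+s)*(-4+s)*(s - 2)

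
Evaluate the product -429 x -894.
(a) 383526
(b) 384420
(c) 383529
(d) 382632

-429 * -894 = 383526
a) 383526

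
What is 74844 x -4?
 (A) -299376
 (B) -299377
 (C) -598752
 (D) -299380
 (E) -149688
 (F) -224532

74844 * -4 = -299376
A) -299376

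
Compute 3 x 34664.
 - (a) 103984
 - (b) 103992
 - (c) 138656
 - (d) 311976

3 * 34664 = 103992
b) 103992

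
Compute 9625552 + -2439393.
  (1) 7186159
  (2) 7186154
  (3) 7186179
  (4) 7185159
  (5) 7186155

9625552 + -2439393 = 7186159
1) 7186159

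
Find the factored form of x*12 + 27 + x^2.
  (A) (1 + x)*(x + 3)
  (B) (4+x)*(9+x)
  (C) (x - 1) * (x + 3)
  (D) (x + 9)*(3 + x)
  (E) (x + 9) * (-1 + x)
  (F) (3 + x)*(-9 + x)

We need to factor x*12 + 27 + x^2.
The factored form is (x + 9)*(3 + x).
D) (x + 9)*(3 + x)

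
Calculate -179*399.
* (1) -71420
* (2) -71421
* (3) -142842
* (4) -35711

-179 * 399 = -71421
2) -71421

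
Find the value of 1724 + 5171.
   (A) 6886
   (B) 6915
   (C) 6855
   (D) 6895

1724 + 5171 = 6895
D) 6895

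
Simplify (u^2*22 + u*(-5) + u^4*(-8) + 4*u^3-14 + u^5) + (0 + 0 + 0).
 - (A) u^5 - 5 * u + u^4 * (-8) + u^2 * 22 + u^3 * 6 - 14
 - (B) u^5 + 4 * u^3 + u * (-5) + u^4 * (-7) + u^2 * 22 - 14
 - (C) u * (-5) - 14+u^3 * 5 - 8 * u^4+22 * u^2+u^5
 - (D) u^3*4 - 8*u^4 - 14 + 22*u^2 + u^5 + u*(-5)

Adding the polynomials and combining like terms:
(u^2*22 + u*(-5) + u^4*(-8) + 4*u^3 - 14 + u^5) + (0 + 0 + 0)
= u^3*4 - 8*u^4 - 14 + 22*u^2 + u^5 + u*(-5)
D) u^3*4 - 8*u^4 - 14 + 22*u^2 + u^5 + u*(-5)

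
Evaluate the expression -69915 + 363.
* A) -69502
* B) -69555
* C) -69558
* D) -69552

-69915 + 363 = -69552
D) -69552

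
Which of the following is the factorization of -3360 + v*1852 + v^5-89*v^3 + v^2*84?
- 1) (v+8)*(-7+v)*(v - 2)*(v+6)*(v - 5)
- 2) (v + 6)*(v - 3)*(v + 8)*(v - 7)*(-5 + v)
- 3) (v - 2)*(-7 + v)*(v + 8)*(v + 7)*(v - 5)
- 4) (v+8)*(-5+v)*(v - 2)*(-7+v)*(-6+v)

We need to factor -3360 + v*1852 + v^5-89*v^3 + v^2*84.
The factored form is (v+8)*(-7+v)*(v - 2)*(v+6)*(v - 5).
1) (v+8)*(-7+v)*(v - 2)*(v+6)*(v - 5)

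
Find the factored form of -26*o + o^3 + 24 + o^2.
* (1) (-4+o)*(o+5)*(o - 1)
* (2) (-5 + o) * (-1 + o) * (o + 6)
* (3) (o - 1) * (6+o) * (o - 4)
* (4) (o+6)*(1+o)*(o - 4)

We need to factor -26*o + o^3 + 24 + o^2.
The factored form is (o - 1) * (6+o) * (o - 4).
3) (o - 1) * (6+o) * (o - 4)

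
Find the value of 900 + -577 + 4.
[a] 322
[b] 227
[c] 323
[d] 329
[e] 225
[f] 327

First: 900 + -577 = 323
Then: 323 + 4 = 327
f) 327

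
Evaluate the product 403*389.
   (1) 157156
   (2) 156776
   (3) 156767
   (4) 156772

403 * 389 = 156767
3) 156767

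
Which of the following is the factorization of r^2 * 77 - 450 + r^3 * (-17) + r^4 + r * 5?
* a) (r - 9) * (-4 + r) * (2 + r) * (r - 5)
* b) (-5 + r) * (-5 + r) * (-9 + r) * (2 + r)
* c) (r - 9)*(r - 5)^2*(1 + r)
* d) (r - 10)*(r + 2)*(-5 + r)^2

We need to factor r^2 * 77 - 450 + r^3 * (-17) + r^4 + r * 5.
The factored form is (-5 + r) * (-5 + r) * (-9 + r) * (2 + r).
b) (-5 + r) * (-5 + r) * (-9 + r) * (2 + r)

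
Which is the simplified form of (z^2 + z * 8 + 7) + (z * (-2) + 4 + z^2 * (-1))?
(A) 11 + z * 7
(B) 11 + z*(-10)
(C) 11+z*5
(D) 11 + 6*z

Adding the polynomials and combining like terms:
(z^2 + z*8 + 7) + (z*(-2) + 4 + z^2*(-1))
= 11 + 6*z
D) 11 + 6*z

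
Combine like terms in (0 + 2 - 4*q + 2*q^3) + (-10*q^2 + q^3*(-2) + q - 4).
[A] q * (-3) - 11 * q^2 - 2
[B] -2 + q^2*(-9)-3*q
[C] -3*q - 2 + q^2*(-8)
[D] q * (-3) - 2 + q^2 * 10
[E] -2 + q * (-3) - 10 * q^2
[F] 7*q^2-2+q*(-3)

Adding the polynomials and combining like terms:
(0 + 2 - 4*q + 2*q^3) + (-10*q^2 + q^3*(-2) + q - 4)
= -2 + q * (-3) - 10 * q^2
E) -2 + q * (-3) - 10 * q^2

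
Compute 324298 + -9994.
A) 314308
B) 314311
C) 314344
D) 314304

324298 + -9994 = 314304
D) 314304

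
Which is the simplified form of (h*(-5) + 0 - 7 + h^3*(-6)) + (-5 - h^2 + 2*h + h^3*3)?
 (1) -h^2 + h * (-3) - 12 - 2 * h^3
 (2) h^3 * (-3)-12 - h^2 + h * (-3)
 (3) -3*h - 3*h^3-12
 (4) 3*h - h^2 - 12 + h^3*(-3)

Adding the polynomials and combining like terms:
(h*(-5) + 0 - 7 + h^3*(-6)) + (-5 - h^2 + 2*h + h^3*3)
= h^3 * (-3)-12 - h^2 + h * (-3)
2) h^3 * (-3)-12 - h^2 + h * (-3)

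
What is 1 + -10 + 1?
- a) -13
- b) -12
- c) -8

First: 1 + -10 = -9
Then: -9 + 1 = -8
c) -8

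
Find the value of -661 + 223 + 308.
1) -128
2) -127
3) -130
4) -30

First: -661 + 223 = -438
Then: -438 + 308 = -130
3) -130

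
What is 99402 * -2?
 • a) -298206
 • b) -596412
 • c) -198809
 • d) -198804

99402 * -2 = -198804
d) -198804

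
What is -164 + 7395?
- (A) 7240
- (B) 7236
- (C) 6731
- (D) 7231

-164 + 7395 = 7231
D) 7231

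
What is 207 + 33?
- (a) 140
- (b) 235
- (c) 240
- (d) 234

207 + 33 = 240
c) 240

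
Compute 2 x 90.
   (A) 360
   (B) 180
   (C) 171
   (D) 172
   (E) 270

2 * 90 = 180
B) 180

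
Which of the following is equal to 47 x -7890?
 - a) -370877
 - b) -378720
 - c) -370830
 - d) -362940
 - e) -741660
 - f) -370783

47 * -7890 = -370830
c) -370830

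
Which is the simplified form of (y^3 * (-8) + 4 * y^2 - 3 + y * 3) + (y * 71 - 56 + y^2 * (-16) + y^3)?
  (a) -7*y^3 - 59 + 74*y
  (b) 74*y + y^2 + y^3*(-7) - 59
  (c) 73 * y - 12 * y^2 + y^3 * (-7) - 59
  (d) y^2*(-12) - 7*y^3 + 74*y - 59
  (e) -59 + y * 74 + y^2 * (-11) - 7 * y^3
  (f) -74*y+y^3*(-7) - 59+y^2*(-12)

Adding the polynomials and combining like terms:
(y^3*(-8) + 4*y^2 - 3 + y*3) + (y*71 - 56 + y^2*(-16) + y^3)
= y^2*(-12) - 7*y^3 + 74*y - 59
d) y^2*(-12) - 7*y^3 + 74*y - 59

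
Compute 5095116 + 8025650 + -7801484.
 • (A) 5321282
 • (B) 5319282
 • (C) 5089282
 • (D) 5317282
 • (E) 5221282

First: 5095116 + 8025650 = 13120766
Then: 13120766 + -7801484 = 5319282
B) 5319282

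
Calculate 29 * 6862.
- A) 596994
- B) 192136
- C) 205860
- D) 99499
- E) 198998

29 * 6862 = 198998
E) 198998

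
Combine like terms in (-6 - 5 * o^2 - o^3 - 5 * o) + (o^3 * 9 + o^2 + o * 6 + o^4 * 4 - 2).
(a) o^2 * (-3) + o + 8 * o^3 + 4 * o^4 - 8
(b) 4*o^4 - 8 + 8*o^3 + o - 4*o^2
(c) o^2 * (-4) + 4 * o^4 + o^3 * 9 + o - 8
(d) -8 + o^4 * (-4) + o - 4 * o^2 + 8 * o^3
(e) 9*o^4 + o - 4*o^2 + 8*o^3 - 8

Adding the polynomials and combining like terms:
(-6 - 5*o^2 - o^3 - 5*o) + (o^3*9 + o^2 + o*6 + o^4*4 - 2)
= 4*o^4 - 8 + 8*o^3 + o - 4*o^2
b) 4*o^4 - 8 + 8*o^3 + o - 4*o^2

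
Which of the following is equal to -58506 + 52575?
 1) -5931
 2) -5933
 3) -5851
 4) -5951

-58506 + 52575 = -5931
1) -5931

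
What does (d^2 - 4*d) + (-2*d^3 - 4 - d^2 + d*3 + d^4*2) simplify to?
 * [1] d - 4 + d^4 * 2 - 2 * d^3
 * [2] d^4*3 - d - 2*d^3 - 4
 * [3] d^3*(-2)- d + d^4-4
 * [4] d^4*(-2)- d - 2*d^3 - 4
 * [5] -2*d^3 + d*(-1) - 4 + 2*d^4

Adding the polynomials and combining like terms:
(d^2 - 4*d) + (-2*d^3 - 4 - d^2 + d*3 + d^4*2)
= -2*d^3 + d*(-1) - 4 + 2*d^4
5) -2*d^3 + d*(-1) - 4 + 2*d^4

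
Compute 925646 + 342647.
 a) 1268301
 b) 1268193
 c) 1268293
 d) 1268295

925646 + 342647 = 1268293
c) 1268293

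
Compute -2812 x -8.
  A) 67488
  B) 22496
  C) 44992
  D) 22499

-2812 * -8 = 22496
B) 22496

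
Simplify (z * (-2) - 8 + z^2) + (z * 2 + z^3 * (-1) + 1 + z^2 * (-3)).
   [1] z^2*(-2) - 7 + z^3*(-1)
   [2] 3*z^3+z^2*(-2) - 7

Adding the polynomials and combining like terms:
(z*(-2) - 8 + z^2) + (z*2 + z^3*(-1) + 1 + z^2*(-3))
= z^2*(-2) - 7 + z^3*(-1)
1) z^2*(-2) - 7 + z^3*(-1)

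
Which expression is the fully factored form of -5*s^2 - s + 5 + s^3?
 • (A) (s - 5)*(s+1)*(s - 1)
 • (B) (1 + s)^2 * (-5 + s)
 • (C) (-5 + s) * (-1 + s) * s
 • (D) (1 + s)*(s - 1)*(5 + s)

We need to factor -5*s^2 - s + 5 + s^3.
The factored form is (s - 5)*(s+1)*(s - 1).
A) (s - 5)*(s+1)*(s - 1)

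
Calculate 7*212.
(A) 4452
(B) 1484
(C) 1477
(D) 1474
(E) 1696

7 * 212 = 1484
B) 1484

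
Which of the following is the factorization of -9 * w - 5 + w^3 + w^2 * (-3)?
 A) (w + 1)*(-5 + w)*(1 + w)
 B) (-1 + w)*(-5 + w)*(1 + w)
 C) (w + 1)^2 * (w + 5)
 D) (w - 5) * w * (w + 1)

We need to factor -9 * w - 5 + w^3 + w^2 * (-3).
The factored form is (w + 1)*(-5 + w)*(1 + w).
A) (w + 1)*(-5 + w)*(1 + w)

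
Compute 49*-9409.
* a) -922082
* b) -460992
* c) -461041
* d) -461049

49 * -9409 = -461041
c) -461041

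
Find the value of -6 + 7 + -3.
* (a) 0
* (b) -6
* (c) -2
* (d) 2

First: -6 + 7 = 1
Then: 1 + -3 = -2
c) -2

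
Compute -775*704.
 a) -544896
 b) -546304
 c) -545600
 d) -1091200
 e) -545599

-775 * 704 = -545600
c) -545600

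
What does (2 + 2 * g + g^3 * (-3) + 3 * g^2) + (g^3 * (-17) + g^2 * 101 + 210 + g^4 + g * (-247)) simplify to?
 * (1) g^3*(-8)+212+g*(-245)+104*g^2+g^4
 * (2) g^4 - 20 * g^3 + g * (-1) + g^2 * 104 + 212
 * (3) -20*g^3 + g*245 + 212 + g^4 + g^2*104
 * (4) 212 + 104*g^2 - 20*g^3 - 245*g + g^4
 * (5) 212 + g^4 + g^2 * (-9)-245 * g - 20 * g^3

Adding the polynomials and combining like terms:
(2 + 2*g + g^3*(-3) + 3*g^2) + (g^3*(-17) + g^2*101 + 210 + g^4 + g*(-247))
= 212 + 104*g^2 - 20*g^3 - 245*g + g^4
4) 212 + 104*g^2 - 20*g^3 - 245*g + g^4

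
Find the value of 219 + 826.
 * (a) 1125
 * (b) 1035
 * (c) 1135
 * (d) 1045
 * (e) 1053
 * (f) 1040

219 + 826 = 1045
d) 1045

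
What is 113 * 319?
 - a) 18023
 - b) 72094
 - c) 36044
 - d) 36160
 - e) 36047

113 * 319 = 36047
e) 36047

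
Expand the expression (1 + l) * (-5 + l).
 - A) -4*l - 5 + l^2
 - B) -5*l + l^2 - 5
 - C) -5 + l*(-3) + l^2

Expanding (1 + l) * (-5 + l):
= -4*l - 5 + l^2
A) -4*l - 5 + l^2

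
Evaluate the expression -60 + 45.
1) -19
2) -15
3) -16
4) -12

-60 + 45 = -15
2) -15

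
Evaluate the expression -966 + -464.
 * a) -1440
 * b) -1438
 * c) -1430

-966 + -464 = -1430
c) -1430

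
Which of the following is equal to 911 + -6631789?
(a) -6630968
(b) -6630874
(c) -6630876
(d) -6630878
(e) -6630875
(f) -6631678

911 + -6631789 = -6630878
d) -6630878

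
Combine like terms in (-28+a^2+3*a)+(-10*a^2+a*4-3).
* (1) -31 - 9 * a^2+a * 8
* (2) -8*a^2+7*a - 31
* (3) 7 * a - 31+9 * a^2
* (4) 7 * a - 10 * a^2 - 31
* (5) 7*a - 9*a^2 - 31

Adding the polynomials and combining like terms:
(-28 + a^2 + 3*a) + (-10*a^2 + a*4 - 3)
= 7*a - 9*a^2 - 31
5) 7*a - 9*a^2 - 31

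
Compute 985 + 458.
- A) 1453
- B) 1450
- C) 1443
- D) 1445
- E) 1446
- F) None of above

985 + 458 = 1443
C) 1443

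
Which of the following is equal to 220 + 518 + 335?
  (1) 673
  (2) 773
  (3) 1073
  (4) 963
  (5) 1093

First: 220 + 518 = 738
Then: 738 + 335 = 1073
3) 1073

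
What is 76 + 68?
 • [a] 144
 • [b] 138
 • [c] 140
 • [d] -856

76 + 68 = 144
a) 144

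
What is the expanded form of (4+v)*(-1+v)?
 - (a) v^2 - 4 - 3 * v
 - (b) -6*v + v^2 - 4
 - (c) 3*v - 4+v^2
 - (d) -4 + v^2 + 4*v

Expanding (4+v)*(-1+v):
= 3*v - 4+v^2
c) 3*v - 4+v^2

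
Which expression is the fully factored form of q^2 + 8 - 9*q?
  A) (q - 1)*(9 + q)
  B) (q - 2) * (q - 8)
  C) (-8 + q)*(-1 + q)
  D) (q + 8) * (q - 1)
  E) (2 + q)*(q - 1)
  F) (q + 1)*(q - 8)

We need to factor q^2 + 8 - 9*q.
The factored form is (-8 + q)*(-1 + q).
C) (-8 + q)*(-1 + q)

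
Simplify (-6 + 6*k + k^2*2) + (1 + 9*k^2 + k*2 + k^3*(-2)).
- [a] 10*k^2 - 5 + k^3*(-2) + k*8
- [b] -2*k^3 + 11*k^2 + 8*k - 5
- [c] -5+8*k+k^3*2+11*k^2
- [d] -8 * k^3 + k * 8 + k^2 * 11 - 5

Adding the polynomials and combining like terms:
(-6 + 6*k + k^2*2) + (1 + 9*k^2 + k*2 + k^3*(-2))
= -2*k^3 + 11*k^2 + 8*k - 5
b) -2*k^3 + 11*k^2 + 8*k - 5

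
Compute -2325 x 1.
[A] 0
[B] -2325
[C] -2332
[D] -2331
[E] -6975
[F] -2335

-2325 * 1 = -2325
B) -2325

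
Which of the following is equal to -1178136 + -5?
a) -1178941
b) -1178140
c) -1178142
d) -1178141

-1178136 + -5 = -1178141
d) -1178141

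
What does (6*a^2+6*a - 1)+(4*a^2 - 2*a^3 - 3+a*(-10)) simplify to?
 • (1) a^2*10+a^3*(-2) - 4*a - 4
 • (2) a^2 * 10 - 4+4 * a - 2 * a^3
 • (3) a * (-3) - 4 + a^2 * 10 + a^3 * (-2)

Adding the polynomials and combining like terms:
(6*a^2 + 6*a - 1) + (4*a^2 - 2*a^3 - 3 + a*(-10))
= a^2*10+a^3*(-2) - 4*a - 4
1) a^2*10+a^3*(-2) - 4*a - 4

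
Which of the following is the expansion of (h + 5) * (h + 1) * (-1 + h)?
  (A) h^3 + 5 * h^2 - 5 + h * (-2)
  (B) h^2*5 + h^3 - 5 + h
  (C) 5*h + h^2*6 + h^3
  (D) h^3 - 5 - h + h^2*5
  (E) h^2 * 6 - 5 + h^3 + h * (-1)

Expanding (h + 5) * (h + 1) * (-1 + h):
= h^3 - 5 - h + h^2*5
D) h^3 - 5 - h + h^2*5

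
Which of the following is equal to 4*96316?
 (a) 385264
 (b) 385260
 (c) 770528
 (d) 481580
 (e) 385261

4 * 96316 = 385264
a) 385264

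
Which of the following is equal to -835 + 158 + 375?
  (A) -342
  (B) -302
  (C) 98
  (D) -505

First: -835 + 158 = -677
Then: -677 + 375 = -302
B) -302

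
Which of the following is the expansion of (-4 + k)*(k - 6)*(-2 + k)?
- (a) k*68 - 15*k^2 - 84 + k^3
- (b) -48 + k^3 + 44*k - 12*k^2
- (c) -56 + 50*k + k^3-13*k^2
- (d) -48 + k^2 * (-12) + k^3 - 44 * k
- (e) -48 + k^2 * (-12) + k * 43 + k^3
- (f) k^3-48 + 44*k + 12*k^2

Expanding (-4 + k)*(k - 6)*(-2 + k):
= -48 + k^3 + 44*k - 12*k^2
b) -48 + k^3 + 44*k - 12*k^2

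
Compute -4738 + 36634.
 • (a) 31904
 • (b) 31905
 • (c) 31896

-4738 + 36634 = 31896
c) 31896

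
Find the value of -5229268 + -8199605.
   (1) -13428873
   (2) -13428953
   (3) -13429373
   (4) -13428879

-5229268 + -8199605 = -13428873
1) -13428873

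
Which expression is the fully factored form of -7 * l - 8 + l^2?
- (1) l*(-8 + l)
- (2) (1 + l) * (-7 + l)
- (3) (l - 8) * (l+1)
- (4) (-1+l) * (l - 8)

We need to factor -7 * l - 8 + l^2.
The factored form is (l - 8) * (l+1).
3) (l - 8) * (l+1)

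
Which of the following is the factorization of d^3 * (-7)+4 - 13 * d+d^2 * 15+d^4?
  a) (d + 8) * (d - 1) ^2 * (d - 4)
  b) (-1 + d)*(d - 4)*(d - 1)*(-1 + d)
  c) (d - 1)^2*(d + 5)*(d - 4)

We need to factor d^3 * (-7)+4 - 13 * d+d^2 * 15+d^4.
The factored form is (-1 + d)*(d - 4)*(d - 1)*(-1 + d).
b) (-1 + d)*(d - 4)*(d - 1)*(-1 + d)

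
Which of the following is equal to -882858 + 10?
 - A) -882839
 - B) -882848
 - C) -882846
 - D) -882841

-882858 + 10 = -882848
B) -882848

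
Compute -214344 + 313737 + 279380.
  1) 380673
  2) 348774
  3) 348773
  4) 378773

First: -214344 + 313737 = 99393
Then: 99393 + 279380 = 378773
4) 378773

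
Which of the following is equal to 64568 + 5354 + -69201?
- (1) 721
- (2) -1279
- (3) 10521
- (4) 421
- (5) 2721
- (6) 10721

First: 64568 + 5354 = 69922
Then: 69922 + -69201 = 721
1) 721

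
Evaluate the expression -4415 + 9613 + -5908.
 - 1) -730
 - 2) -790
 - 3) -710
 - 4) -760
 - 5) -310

First: -4415 + 9613 = 5198
Then: 5198 + -5908 = -710
3) -710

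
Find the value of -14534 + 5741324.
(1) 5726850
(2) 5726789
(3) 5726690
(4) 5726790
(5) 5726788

-14534 + 5741324 = 5726790
4) 5726790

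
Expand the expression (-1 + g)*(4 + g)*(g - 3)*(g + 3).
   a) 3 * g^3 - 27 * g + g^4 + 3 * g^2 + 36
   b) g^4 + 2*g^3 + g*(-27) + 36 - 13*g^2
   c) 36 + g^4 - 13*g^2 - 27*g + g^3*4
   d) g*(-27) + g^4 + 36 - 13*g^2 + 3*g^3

Expanding (-1 + g)*(4 + g)*(g - 3)*(g + 3):
= g*(-27) + g^4 + 36 - 13*g^2 + 3*g^3
d) g*(-27) + g^4 + 36 - 13*g^2 + 3*g^3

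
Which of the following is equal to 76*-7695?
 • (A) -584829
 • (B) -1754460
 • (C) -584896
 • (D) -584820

76 * -7695 = -584820
D) -584820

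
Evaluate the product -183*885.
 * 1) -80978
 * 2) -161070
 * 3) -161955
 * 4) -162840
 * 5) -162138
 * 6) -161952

-183 * 885 = -161955
3) -161955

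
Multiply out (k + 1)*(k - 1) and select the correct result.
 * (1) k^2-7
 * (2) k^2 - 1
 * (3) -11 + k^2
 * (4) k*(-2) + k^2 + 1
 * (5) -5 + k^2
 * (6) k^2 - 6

Expanding (k + 1)*(k - 1):
= k^2 - 1
2) k^2 - 1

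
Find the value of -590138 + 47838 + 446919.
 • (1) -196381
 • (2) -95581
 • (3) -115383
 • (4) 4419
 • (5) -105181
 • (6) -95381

First: -590138 + 47838 = -542300
Then: -542300 + 446919 = -95381
6) -95381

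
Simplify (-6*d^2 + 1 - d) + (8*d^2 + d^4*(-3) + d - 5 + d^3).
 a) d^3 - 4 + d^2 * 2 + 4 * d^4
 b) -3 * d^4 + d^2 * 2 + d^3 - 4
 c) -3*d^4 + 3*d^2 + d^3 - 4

Adding the polynomials and combining like terms:
(-6*d^2 + 1 - d) + (8*d^2 + d^4*(-3) + d - 5 + d^3)
= -3 * d^4 + d^2 * 2 + d^3 - 4
b) -3 * d^4 + d^2 * 2 + d^3 - 4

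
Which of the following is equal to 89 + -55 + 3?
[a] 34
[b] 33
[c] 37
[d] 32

First: 89 + -55 = 34
Then: 34 + 3 = 37
c) 37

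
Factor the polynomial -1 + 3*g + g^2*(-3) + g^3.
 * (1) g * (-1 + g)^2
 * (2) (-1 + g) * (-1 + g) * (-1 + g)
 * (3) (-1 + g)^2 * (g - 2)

We need to factor -1 + 3*g + g^2*(-3) + g^3.
The factored form is (-1 + g) * (-1 + g) * (-1 + g).
2) (-1 + g) * (-1 + g) * (-1 + g)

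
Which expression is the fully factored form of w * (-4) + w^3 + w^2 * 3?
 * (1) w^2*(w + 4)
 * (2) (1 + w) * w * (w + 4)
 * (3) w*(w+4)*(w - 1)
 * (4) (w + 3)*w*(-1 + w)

We need to factor w * (-4) + w^3 + w^2 * 3.
The factored form is w*(w+4)*(w - 1).
3) w*(w+4)*(w - 1)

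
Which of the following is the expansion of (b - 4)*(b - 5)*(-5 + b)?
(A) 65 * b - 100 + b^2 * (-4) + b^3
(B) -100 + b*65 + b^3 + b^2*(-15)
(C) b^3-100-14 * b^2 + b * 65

Expanding (b - 4)*(b - 5)*(-5 + b):
= b^3-100-14 * b^2 + b * 65
C) b^3-100-14 * b^2 + b * 65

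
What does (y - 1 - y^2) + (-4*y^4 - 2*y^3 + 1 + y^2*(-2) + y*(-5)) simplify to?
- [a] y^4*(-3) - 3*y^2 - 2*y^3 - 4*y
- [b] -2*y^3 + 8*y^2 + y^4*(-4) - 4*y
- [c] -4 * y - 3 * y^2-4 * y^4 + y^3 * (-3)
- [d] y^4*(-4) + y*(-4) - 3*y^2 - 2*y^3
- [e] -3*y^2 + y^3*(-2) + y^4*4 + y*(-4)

Adding the polynomials and combining like terms:
(y - 1 - y^2) + (-4*y^4 - 2*y^3 + 1 + y^2*(-2) + y*(-5))
= y^4*(-4) + y*(-4) - 3*y^2 - 2*y^3
d) y^4*(-4) + y*(-4) - 3*y^2 - 2*y^3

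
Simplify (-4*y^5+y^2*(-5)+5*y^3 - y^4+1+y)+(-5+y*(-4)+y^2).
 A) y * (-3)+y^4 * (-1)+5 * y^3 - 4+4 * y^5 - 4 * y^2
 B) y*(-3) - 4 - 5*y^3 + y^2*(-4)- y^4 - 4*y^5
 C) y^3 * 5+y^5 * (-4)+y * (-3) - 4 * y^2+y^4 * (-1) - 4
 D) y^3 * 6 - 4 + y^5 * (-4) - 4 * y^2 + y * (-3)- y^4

Adding the polynomials and combining like terms:
(-4*y^5 + y^2*(-5) + 5*y^3 - y^4 + 1 + y) + (-5 + y*(-4) + y^2)
= y^3 * 5+y^5 * (-4)+y * (-3) - 4 * y^2+y^4 * (-1) - 4
C) y^3 * 5+y^5 * (-4)+y * (-3) - 4 * y^2+y^4 * (-1) - 4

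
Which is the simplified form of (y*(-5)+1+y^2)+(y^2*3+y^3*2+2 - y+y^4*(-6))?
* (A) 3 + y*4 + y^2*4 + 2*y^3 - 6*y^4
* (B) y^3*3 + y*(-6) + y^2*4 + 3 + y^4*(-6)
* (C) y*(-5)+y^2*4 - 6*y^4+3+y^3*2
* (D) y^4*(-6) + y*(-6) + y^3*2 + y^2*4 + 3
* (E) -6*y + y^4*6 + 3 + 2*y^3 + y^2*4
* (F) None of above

Adding the polynomials and combining like terms:
(y*(-5) + 1 + y^2) + (y^2*3 + y^3*2 + 2 - y + y^4*(-6))
= y^4*(-6) + y*(-6) + y^3*2 + y^2*4 + 3
D) y^4*(-6) + y*(-6) + y^3*2 + y^2*4 + 3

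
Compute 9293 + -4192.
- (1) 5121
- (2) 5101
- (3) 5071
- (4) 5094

9293 + -4192 = 5101
2) 5101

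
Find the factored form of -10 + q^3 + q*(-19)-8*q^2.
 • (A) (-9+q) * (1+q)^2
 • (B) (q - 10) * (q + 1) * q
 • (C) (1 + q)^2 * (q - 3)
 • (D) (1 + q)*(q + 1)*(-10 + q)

We need to factor -10 + q^3 + q*(-19)-8*q^2.
The factored form is (1 + q)*(q + 1)*(-10 + q).
D) (1 + q)*(q + 1)*(-10 + q)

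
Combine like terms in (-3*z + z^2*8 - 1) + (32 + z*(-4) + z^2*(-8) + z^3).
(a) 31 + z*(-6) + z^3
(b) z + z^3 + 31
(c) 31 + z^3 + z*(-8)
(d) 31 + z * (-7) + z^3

Adding the polynomials and combining like terms:
(-3*z + z^2*8 - 1) + (32 + z*(-4) + z^2*(-8) + z^3)
= 31 + z * (-7) + z^3
d) 31 + z * (-7) + z^3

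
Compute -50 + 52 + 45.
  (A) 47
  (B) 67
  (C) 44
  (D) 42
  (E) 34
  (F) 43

First: -50 + 52 = 2
Then: 2 + 45 = 47
A) 47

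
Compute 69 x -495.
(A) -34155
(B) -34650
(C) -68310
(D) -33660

69 * -495 = -34155
A) -34155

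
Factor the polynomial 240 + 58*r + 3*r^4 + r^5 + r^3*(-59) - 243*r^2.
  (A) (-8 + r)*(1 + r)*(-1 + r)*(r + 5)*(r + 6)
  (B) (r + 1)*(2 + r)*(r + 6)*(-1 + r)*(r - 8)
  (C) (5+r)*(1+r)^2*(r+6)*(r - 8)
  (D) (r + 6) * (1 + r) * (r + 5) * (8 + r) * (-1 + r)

We need to factor 240 + 58*r + 3*r^4 + r^5 + r^3*(-59) - 243*r^2.
The factored form is (-8 + r)*(1 + r)*(-1 + r)*(r + 5)*(r + 6).
A) (-8 + r)*(1 + r)*(-1 + r)*(r + 5)*(r + 6)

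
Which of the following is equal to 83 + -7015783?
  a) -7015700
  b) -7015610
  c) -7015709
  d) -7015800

83 + -7015783 = -7015700
a) -7015700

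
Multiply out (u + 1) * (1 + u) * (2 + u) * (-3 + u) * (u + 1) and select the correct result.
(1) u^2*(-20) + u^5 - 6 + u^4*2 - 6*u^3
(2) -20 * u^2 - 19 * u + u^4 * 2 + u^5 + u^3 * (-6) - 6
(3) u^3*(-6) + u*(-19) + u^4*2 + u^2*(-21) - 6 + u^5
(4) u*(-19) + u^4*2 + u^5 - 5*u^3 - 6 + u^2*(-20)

Expanding (u + 1) * (1 + u) * (2 + u) * (-3 + u) * (u + 1):
= -20 * u^2 - 19 * u + u^4 * 2 + u^5 + u^3 * (-6) - 6
2) -20 * u^2 - 19 * u + u^4 * 2 + u^5 + u^3 * (-6) - 6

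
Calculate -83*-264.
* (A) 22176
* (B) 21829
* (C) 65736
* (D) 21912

-83 * -264 = 21912
D) 21912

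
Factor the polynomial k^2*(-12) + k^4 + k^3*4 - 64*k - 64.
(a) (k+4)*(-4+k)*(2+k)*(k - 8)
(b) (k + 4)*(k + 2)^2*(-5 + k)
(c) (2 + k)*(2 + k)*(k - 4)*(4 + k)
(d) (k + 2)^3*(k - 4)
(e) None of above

We need to factor k^2*(-12) + k^4 + k^3*4 - 64*k - 64.
The factored form is (2 + k)*(2 + k)*(k - 4)*(4 + k).
c) (2 + k)*(2 + k)*(k - 4)*(4 + k)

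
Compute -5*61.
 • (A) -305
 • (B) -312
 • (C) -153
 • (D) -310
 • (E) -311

-5 * 61 = -305
A) -305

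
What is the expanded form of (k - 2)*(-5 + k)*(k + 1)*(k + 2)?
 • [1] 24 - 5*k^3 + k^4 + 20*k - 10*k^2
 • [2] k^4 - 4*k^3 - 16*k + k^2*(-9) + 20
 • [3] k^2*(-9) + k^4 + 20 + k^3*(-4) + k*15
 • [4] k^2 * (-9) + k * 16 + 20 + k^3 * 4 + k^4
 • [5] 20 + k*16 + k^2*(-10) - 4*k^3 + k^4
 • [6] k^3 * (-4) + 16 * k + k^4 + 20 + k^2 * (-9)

Expanding (k - 2)*(-5 + k)*(k + 1)*(k + 2):
= k^3 * (-4) + 16 * k + k^4 + 20 + k^2 * (-9)
6) k^3 * (-4) + 16 * k + k^4 + 20 + k^2 * (-9)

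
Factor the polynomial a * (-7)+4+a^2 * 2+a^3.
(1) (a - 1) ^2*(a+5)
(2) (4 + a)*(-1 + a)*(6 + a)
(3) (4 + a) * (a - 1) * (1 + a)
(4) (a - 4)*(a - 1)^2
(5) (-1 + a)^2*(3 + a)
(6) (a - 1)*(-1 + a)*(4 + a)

We need to factor a * (-7)+4+a^2 * 2+a^3.
The factored form is (a - 1)*(-1 + a)*(4 + a).
6) (a - 1)*(-1 + a)*(4 + a)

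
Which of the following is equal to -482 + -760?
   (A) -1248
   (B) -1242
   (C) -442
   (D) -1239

-482 + -760 = -1242
B) -1242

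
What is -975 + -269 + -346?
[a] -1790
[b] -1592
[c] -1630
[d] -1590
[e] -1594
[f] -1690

First: -975 + -269 = -1244
Then: -1244 + -346 = -1590
d) -1590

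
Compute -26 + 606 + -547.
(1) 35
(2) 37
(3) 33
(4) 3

First: -26 + 606 = 580
Then: 580 + -547 = 33
3) 33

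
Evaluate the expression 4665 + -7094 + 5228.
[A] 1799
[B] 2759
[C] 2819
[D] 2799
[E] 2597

First: 4665 + -7094 = -2429
Then: -2429 + 5228 = 2799
D) 2799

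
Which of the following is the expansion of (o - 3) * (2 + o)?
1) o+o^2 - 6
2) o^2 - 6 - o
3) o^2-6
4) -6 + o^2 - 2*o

Expanding (o - 3) * (2 + o):
= o^2 - 6 - o
2) o^2 - 6 - o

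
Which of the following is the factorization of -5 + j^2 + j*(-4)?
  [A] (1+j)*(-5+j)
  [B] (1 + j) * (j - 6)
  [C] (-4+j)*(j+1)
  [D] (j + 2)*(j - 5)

We need to factor -5 + j^2 + j*(-4).
The factored form is (1+j)*(-5+j).
A) (1+j)*(-5+j)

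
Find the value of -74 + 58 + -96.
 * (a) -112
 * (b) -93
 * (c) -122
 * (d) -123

First: -74 + 58 = -16
Then: -16 + -96 = -112
a) -112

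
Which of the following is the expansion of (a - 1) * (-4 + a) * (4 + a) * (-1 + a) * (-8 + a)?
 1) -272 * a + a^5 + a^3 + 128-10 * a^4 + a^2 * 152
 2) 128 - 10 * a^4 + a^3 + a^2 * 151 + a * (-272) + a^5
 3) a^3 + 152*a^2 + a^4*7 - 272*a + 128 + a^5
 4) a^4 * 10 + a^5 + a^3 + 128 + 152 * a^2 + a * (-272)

Expanding (a - 1) * (-4 + a) * (4 + a) * (-1 + a) * (-8 + a):
= -272 * a + a^5 + a^3 + 128-10 * a^4 + a^2 * 152
1) -272 * a + a^5 + a^3 + 128-10 * a^4 + a^2 * 152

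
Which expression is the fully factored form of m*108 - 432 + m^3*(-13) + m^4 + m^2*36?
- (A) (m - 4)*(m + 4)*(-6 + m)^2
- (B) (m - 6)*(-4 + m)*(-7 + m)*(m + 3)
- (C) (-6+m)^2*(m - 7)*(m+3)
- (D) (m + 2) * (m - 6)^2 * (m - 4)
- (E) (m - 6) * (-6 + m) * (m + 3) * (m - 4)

We need to factor m*108 - 432 + m^3*(-13) + m^4 + m^2*36.
The factored form is (m - 6) * (-6 + m) * (m + 3) * (m - 4).
E) (m - 6) * (-6 + m) * (m + 3) * (m - 4)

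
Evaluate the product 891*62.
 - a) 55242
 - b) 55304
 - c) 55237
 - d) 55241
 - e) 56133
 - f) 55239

891 * 62 = 55242
a) 55242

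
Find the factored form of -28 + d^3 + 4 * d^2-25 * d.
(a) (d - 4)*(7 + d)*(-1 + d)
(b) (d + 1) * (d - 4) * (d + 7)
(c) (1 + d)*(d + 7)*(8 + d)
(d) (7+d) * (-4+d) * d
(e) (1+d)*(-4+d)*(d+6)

We need to factor -28 + d^3 + 4 * d^2-25 * d.
The factored form is (d + 1) * (d - 4) * (d + 7).
b) (d + 1) * (d - 4) * (d + 7)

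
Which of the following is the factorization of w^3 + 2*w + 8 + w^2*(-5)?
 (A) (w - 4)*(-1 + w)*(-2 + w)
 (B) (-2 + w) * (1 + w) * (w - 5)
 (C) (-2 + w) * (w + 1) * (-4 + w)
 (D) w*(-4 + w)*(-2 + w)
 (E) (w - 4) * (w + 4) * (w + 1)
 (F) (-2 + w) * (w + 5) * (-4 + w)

We need to factor w^3 + 2*w + 8 + w^2*(-5).
The factored form is (-2 + w) * (w + 1) * (-4 + w).
C) (-2 + w) * (w + 1) * (-4 + w)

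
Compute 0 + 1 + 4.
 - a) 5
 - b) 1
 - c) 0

First: 0 + 1 = 1
Then: 1 + 4 = 5
a) 5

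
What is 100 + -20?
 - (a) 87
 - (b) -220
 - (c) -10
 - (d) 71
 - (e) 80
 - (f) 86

100 + -20 = 80
e) 80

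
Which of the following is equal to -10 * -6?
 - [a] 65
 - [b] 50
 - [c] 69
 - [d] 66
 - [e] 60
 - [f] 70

-10 * -6 = 60
e) 60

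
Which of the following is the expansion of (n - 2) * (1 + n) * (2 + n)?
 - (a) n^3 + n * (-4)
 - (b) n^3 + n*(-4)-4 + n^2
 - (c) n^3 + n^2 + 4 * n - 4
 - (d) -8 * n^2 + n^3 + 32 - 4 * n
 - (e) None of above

Expanding (n - 2) * (1 + n) * (2 + n):
= n^3 + n*(-4)-4 + n^2
b) n^3 + n*(-4)-4 + n^2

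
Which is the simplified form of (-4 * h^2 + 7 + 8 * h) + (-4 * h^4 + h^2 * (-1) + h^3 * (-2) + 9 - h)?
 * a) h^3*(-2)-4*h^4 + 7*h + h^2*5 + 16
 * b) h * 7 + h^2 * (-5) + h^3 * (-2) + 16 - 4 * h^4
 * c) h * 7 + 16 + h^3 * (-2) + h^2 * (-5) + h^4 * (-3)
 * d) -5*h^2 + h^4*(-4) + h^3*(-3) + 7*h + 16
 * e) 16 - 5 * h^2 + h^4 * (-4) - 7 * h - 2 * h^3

Adding the polynomials and combining like terms:
(-4*h^2 + 7 + 8*h) + (-4*h^4 + h^2*(-1) + h^3*(-2) + 9 - h)
= h * 7 + h^2 * (-5) + h^3 * (-2) + 16 - 4 * h^4
b) h * 7 + h^2 * (-5) + h^3 * (-2) + 16 - 4 * h^4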